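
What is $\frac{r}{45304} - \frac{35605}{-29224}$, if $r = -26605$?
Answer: $\frac{52221525}{82747756} \approx 0.63109$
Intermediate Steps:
$\frac{r}{45304} - \frac{35605}{-29224} = - \frac{26605}{45304} - \frac{35605}{-29224} = \left(-26605\right) \frac{1}{45304} - - \frac{35605}{29224} = - \frac{26605}{45304} + \frac{35605}{29224} = \frac{52221525}{82747756}$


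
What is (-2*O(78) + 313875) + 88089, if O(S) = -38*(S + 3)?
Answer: 408120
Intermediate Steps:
O(S) = -114 - 38*S (O(S) = -38*(3 + S) = -114 - 38*S)
(-2*O(78) + 313875) + 88089 = (-2*(-114 - 38*78) + 313875) + 88089 = (-2*(-114 - 2964) + 313875) + 88089 = (-2*(-3078) + 313875) + 88089 = (6156 + 313875) + 88089 = 320031 + 88089 = 408120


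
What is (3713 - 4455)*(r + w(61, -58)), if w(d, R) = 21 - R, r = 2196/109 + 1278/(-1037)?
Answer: -8212127294/113033 ≈ -72653.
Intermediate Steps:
r = 2137950/113033 (r = 2196*(1/109) + 1278*(-1/1037) = 2196/109 - 1278/1037 = 2137950/113033 ≈ 18.914)
(3713 - 4455)*(r + w(61, -58)) = (3713 - 4455)*(2137950/113033 + (21 - 1*(-58))) = -742*(2137950/113033 + (21 + 58)) = -742*(2137950/113033 + 79) = -742*11067557/113033 = -8212127294/113033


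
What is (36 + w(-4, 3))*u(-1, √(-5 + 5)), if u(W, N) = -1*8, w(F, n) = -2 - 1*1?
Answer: -264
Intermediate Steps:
w(F, n) = -3 (w(F, n) = -2 - 1 = -3)
u(W, N) = -8
(36 + w(-4, 3))*u(-1, √(-5 + 5)) = (36 - 3)*(-8) = 33*(-8) = -264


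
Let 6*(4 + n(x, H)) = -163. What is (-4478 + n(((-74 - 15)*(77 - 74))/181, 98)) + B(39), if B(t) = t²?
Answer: -17929/6 ≈ -2988.2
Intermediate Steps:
n(x, H) = -187/6 (n(x, H) = -4 + (⅙)*(-163) = -4 - 163/6 = -187/6)
(-4478 + n(((-74 - 15)*(77 - 74))/181, 98)) + B(39) = (-4478 - 187/6) + 39² = -27055/6 + 1521 = -17929/6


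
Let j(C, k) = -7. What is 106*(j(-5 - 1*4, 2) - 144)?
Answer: -16006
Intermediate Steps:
106*(j(-5 - 1*4, 2) - 144) = 106*(-7 - 144) = 106*(-151) = -16006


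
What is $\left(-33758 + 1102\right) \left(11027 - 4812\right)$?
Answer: $-202957040$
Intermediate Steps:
$\left(-33758 + 1102\right) \left(11027 - 4812\right) = \left(-32656\right) 6215 = -202957040$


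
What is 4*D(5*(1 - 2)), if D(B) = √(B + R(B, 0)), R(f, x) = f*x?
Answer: 4*I*√5 ≈ 8.9443*I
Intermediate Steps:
D(B) = √B (D(B) = √(B + B*0) = √(B + 0) = √B)
4*D(5*(1 - 2)) = 4*√(5*(1 - 2)) = 4*√(5*(-1)) = 4*√(-5) = 4*(I*√5) = 4*I*√5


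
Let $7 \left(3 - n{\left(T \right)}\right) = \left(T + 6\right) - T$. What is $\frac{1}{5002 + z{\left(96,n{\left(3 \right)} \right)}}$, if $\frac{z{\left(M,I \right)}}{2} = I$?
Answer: $\frac{7}{35044} \approx 0.00019975$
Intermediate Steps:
$n{\left(T \right)} = \frac{15}{7}$ ($n{\left(T \right)} = 3 - \frac{\left(T + 6\right) - T}{7} = 3 - \frac{\left(6 + T\right) - T}{7} = 3 - \frac{6}{7} = \frac{15}{7}$)
$z{\left(M,I \right)} = 2 I$
$\frac{1}{5002 + z{\left(96,n{\left(3 \right)} \right)}} = \frac{1}{5002 + 2 \cdot \frac{15}{7}} = \frac{1}{5002 + \frac{30}{7}} = \frac{1}{\frac{35044}{7}} = \frac{7}{35044}$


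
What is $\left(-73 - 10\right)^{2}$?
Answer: $6889$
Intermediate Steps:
$\left(-73 - 10\right)^{2} = \left(-83\right)^{2} = 6889$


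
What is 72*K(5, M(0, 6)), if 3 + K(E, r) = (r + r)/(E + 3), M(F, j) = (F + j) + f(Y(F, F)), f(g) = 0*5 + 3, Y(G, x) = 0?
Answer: -54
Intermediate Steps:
f(g) = 3 (f(g) = 0 + 3 = 3)
M(F, j) = 3 + F + j (M(F, j) = (F + j) + 3 = 3 + F + j)
K(E, r) = -3 + 2*r/(3 + E) (K(E, r) = -3 + (r + r)/(E + 3) = -3 + (2*r)/(3 + E) = -3 + 2*r/(3 + E))
72*K(5, M(0, 6)) = 72*((-9 - 3*5 + 2*(3 + 0 + 6))/(3 + 5)) = 72*((-9 - 15 + 2*9)/8) = 72*((-9 - 15 + 18)/8) = 72*((⅛)*(-6)) = 72*(-¾) = -54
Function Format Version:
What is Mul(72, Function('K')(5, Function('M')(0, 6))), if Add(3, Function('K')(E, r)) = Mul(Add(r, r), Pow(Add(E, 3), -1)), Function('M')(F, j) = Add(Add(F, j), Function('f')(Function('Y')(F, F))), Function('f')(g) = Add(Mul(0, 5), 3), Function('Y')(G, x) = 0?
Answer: -54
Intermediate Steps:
Function('f')(g) = 3 (Function('f')(g) = Add(0, 3) = 3)
Function('M')(F, j) = Add(3, F, j) (Function('M')(F, j) = Add(Add(F, j), 3) = Add(3, F, j))
Function('K')(E, r) = Add(-3, Mul(2, r, Pow(Add(3, E), -1))) (Function('K')(E, r) = Add(-3, Mul(Add(r, r), Pow(Add(E, 3), -1))) = Add(-3, Mul(Mul(2, r), Pow(Add(3, E), -1))) = Add(-3, Mul(2, r, Pow(Add(3, E), -1))))
Mul(72, Function('K')(5, Function('M')(0, 6))) = Mul(72, Mul(Pow(Add(3, 5), -1), Add(-9, Mul(-3, 5), Mul(2, Add(3, 0, 6))))) = Mul(72, Mul(Pow(8, -1), Add(-9, -15, Mul(2, 9)))) = Mul(72, Mul(Rational(1, 8), Add(-9, -15, 18))) = Mul(72, Mul(Rational(1, 8), -6)) = Mul(72, Rational(-3, 4)) = -54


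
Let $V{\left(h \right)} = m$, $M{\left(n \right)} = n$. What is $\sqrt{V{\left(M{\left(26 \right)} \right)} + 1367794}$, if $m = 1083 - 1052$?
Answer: $5 \sqrt{54713} \approx 1169.5$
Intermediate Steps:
$m = 31$
$V{\left(h \right)} = 31$
$\sqrt{V{\left(M{\left(26 \right)} \right)} + 1367794} = \sqrt{31 + 1367794} = \sqrt{1367825} = 5 \sqrt{54713}$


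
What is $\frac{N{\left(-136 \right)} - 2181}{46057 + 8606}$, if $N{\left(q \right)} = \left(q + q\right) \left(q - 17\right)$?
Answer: $\frac{13145}{18221} \approx 0.72142$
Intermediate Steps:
$N{\left(q \right)} = 2 q \left(-17 + q\right)$
$\frac{N{\left(-136 \right)} - 2181}{46057 + 8606} = \frac{2 \left(-136\right) \left(-17 - 136\right) - 2181}{46057 + 8606} = \frac{2 \left(-136\right) \left(-153\right) - 2181}{54663} = \left(41616 - 2181\right) \frac{1}{54663} = 39435 \cdot \frac{1}{54663} = \frac{13145}{18221}$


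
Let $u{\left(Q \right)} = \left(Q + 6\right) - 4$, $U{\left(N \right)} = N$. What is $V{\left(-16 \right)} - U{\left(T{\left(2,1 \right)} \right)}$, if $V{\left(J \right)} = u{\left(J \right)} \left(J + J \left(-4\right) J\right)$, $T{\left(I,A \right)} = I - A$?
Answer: $14559$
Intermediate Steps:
$u{\left(Q \right)} = 2 + Q$ ($u{\left(Q \right)} = \left(6 + Q\right) - 4 = 2 + Q$)
$V{\left(J \right)} = \left(2 + J\right) \left(J - 4 J^{2}\right)$ ($V{\left(J \right)} = \left(2 + J\right) \left(J + J \left(-4\right) J\right) = \left(2 + J\right) \left(J + - 4 J J\right) = \left(2 + J\right) \left(J - 4 J^{2}\right)$)
$V{\left(-16 \right)} - U{\left(T{\left(2,1 \right)} \right)} = \left(-1\right) \left(-16\right) \left(-1 + 4 \left(-16\right)\right) \left(2 - 16\right) - \left(2 - 1\right) = \left(-1\right) \left(-16\right) \left(-1 - 64\right) \left(-14\right) - \left(2 - 1\right) = \left(-1\right) \left(-16\right) \left(-65\right) \left(-14\right) - 1 = 14560 - 1 = 14559$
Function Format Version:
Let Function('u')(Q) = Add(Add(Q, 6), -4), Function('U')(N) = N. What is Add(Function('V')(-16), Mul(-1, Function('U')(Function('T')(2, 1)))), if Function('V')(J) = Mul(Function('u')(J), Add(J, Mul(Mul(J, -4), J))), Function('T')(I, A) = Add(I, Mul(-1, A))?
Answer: 14559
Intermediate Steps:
Function('u')(Q) = Add(2, Q) (Function('u')(Q) = Add(Add(6, Q), -4) = Add(2, Q))
Function('V')(J) = Mul(Add(2, J), Add(J, Mul(-4, Pow(J, 2)))) (Function('V')(J) = Mul(Add(2, J), Add(J, Mul(Mul(J, -4), J))) = Mul(Add(2, J), Add(J, Mul(Mul(-4, J), J))) = Mul(Add(2, J), Add(J, Mul(-4, Pow(J, 2)))))
Add(Function('V')(-16), Mul(-1, Function('U')(Function('T')(2, 1)))) = Add(Mul(-1, -16, Add(-1, Mul(4, -16)), Add(2, -16)), Mul(-1, Add(2, Mul(-1, 1)))) = Add(Mul(-1, -16, Add(-1, -64), -14), Mul(-1, Add(2, -1))) = Add(Mul(-1, -16, -65, -14), Mul(-1, 1)) = Add(14560, -1) = 14559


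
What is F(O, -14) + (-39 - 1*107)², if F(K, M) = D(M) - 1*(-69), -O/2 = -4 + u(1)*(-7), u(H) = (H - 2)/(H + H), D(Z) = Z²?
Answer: 21581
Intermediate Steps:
u(H) = (-2 + H)/(2*H) (u(H) = (-2 + H)/((2*H)) = (-2 + H)*(1/(2*H)) = (-2 + H)/(2*H))
O = 1 (O = -2*(-4 + ((½)*(-2 + 1)/1)*(-7)) = -2*(-4 + ((½)*1*(-1))*(-7)) = -2*(-4 - ½*(-7)) = -2*(-4 + 7/2) = -2*(-½) = 1)
F(K, M) = 69 + M² (F(K, M) = M² - 1*(-69) = M² + 69 = 69 + M²)
F(O, -14) + (-39 - 1*107)² = (69 + (-14)²) + (-39 - 1*107)² = (69 + 196) + (-39 - 107)² = 265 + (-146)² = 265 + 21316 = 21581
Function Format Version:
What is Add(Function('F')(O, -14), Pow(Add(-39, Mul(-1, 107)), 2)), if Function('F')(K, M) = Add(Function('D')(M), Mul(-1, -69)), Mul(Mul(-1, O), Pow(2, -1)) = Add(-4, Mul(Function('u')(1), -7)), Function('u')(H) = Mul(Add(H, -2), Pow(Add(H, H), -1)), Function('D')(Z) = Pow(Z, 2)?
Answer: 21581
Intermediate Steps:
Function('u')(H) = Mul(Rational(1, 2), Pow(H, -1), Add(-2, H)) (Function('u')(H) = Mul(Add(-2, H), Pow(Mul(2, H), -1)) = Mul(Add(-2, H), Mul(Rational(1, 2), Pow(H, -1))) = Mul(Rational(1, 2), Pow(H, -1), Add(-2, H)))
O = 1 (O = Mul(-2, Add(-4, Mul(Mul(Rational(1, 2), Pow(1, -1), Add(-2, 1)), -7))) = Mul(-2, Add(-4, Mul(Mul(Rational(1, 2), 1, -1), -7))) = Mul(-2, Add(-4, Mul(Rational(-1, 2), -7))) = Mul(-2, Add(-4, Rational(7, 2))) = Mul(-2, Rational(-1, 2)) = 1)
Function('F')(K, M) = Add(69, Pow(M, 2)) (Function('F')(K, M) = Add(Pow(M, 2), Mul(-1, -69)) = Add(Pow(M, 2), 69) = Add(69, Pow(M, 2)))
Add(Function('F')(O, -14), Pow(Add(-39, Mul(-1, 107)), 2)) = Add(Add(69, Pow(-14, 2)), Pow(Add(-39, Mul(-1, 107)), 2)) = Add(Add(69, 196), Pow(Add(-39, -107), 2)) = Add(265, Pow(-146, 2)) = Add(265, 21316) = 21581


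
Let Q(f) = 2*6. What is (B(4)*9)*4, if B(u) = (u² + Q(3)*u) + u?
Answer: 2448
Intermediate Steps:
Q(f) = 12
B(u) = u² + 13*u (B(u) = (u² + 12*u) + u = u² + 13*u)
(B(4)*9)*4 = ((4*(13 + 4))*9)*4 = ((4*17)*9)*4 = (68*9)*4 = 612*4 = 2448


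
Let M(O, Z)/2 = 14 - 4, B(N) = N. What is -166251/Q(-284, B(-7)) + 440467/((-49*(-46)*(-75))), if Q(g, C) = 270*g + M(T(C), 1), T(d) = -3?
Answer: -566146867/1295937300 ≈ -0.43686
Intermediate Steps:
M(O, Z) = 20 (M(O, Z) = 2*(14 - 4) = 2*10 = 20)
Q(g, C) = 20 + 270*g (Q(g, C) = 270*g + 20 = 20 + 270*g)
-166251/Q(-284, B(-7)) + 440467/((-49*(-46)*(-75))) = -166251/(20 + 270*(-284)) + 440467/((-49*(-46)*(-75))) = -166251/(20 - 76680) + 440467/((2254*(-75))) = -166251/(-76660) + 440467/(-169050) = -166251*(-1/76660) + 440467*(-1/169050) = 166251/76660 - 440467/169050 = -566146867/1295937300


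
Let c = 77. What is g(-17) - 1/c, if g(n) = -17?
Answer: -1310/77 ≈ -17.013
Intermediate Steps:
g(-17) - 1/c = -17 - 1/77 = -1310/77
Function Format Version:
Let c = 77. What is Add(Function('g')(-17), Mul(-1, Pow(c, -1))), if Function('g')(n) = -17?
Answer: Rational(-1310, 77) ≈ -17.013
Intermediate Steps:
Add(Function('g')(-17), Mul(-1, Pow(c, -1))) = Add(-17, Mul(-1, Pow(77, -1))) = Add(-17, Mul(-1, Rational(1, 77))) = Add(-17, Rational(-1, 77)) = Rational(-1310, 77)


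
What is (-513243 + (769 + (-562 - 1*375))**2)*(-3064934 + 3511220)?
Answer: -216457189434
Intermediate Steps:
(-513243 + (769 + (-562 - 1*375))**2)*(-3064934 + 3511220) = (-513243 + (769 + (-562 - 375))**2)*446286 = (-513243 + (769 - 937)**2)*446286 = (-513243 + (-168)**2)*446286 = (-513243 + 28224)*446286 = -485019*446286 = -216457189434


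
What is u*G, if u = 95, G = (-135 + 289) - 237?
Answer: -7885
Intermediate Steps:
G = -83 (G = 154 - 237 = -83)
u*G = 95*(-83) = -7885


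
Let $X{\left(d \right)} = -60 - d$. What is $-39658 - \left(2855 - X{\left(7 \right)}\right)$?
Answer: $-42580$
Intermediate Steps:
$-39658 - \left(2855 - X{\left(7 \right)}\right) = -39658 - \left(2855 - \left(-60 - 7\right)\right) = -39658 - \left(2855 - -67\right) = -39658 - \left(2855 + 67\right) = -39658 - 2922 = -42580$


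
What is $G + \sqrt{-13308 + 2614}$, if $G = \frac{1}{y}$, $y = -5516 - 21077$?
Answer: $- \frac{1}{26593} + i \sqrt{10694} \approx -3.7604 \cdot 10^{-5} + 103.41 i$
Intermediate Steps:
$y = -26593$
$G = - \frac{1}{26593}$ ($G = \frac{1}{-26593} = - \frac{1}{26593} \approx -3.7604 \cdot 10^{-5}$)
$G + \sqrt{-13308 + 2614} = - \frac{1}{26593} + \sqrt{-13308 + 2614} = - \frac{1}{26593} + \sqrt{-10694} = - \frac{1}{26593} + i \sqrt{10694}$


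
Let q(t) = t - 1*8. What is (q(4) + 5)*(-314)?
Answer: -314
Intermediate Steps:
q(t) = -8 + t (q(t) = t - 8 = -8 + t)
(q(4) + 5)*(-314) = ((-8 + 4) + 5)*(-314) = (-4 + 5)*(-314) = 1*(-314) = -314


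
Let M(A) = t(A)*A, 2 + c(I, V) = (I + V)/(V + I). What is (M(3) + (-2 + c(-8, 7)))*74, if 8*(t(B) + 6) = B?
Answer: -5883/4 ≈ -1470.8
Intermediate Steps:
t(B) = -6 + B/8
c(I, V) = -1 (c(I, V) = -2 + (I + V)/(V + I) = -2 + (I + V)/(I + V) = -2 + 1 = -1)
M(A) = A*(-6 + A/8) (M(A) = (-6 + A/8)*A = A*(-6 + A/8))
(M(3) + (-2 + c(-8, 7)))*74 = ((1/8)*3*(-48 + 3) + (-2 - 1))*74 = ((1/8)*3*(-45) - 3)*74 = (-135/8 - 3)*74 = -159/8*74 = -5883/4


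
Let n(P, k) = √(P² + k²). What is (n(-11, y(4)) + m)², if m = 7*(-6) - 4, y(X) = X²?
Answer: (46 - √377)² ≈ 706.68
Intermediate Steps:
m = -46 (m = -42 - 4 = -46)
(n(-11, y(4)) + m)² = (√((-11)² + (4²)²) - 46)² = (√(121 + 16²) - 46)² = (√(121 + 256) - 46)² = (√377 - 46)² = (-46 + √377)²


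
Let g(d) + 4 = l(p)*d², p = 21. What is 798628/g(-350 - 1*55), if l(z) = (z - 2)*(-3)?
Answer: -798628/9349429 ≈ -0.085420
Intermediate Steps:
l(z) = 6 - 3*z (l(z) = (-2 + z)*(-3) = 6 - 3*z)
g(d) = -4 - 57*d² (g(d) = -4 + (6 - 3*21)*d² = -4 + (6 - 63)*d² = -4 - 57*d²)
798628/g(-350 - 1*55) = 798628/(-4 - 57*(-350 - 1*55)²) = 798628/(-4 - 57*(-350 - 55)²) = 798628/(-4 - 57*(-405)²) = 798628/(-4 - 57*164025) = 798628/(-4 - 9349425) = 798628/(-9349429) = 798628*(-1/9349429) = -798628/9349429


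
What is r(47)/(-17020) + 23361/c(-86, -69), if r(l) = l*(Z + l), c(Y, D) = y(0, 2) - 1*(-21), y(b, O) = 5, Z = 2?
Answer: 15290167/17020 ≈ 898.36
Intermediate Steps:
c(Y, D) = 26 (c(Y, D) = 5 - 1*(-21) = 5 + 21 = 26)
r(l) = l*(2 + l)
r(47)/(-17020) + 23361/c(-86, -69) = (47*(2 + 47))/(-17020) + 23361/26 = (47*49)*(-1/17020) + 23361*(1/26) = 2303*(-1/17020) + 1797/2 = -2303/17020 + 1797/2 = 15290167/17020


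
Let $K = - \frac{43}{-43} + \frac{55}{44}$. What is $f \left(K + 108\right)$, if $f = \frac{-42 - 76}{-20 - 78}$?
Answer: $\frac{531}{4} \approx 132.75$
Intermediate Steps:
$K = \frac{9}{4}$ ($K = \left(-43\right) \left(- \frac{1}{43}\right) + 55 \cdot \frac{1}{44} = 1 + \frac{5}{4} = \frac{9}{4} \approx 2.25$)
$f = \frac{59}{49}$ ($f = - \frac{118}{-98} = \left(-118\right) \left(- \frac{1}{98}\right) = \frac{59}{49} \approx 1.2041$)
$f \left(K + 108\right) = \frac{59 \left(\frac{9}{4} + 108\right)}{49} = \frac{59}{49} \cdot \frac{441}{4} = \frac{531}{4}$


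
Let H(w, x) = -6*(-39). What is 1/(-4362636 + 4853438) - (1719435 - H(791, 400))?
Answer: -843787289201/490802 ≈ -1.7192e+6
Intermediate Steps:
H(w, x) = 234
1/(-4362636 + 4853438) - (1719435 - H(791, 400)) = 1/(-4362636 + 4853438) - (1719435 - 1*234) = 1/490802 - (1719435 - 234) = 1/490802 - 1*1719201 = 1/490802 - 1719201 = -843787289201/490802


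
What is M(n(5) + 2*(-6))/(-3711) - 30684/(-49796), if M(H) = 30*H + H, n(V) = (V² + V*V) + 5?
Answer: 11872564/46198239 ≈ 0.25699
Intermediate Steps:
n(V) = 5 + 2*V² (n(V) = (V² + V²) + 5 = 2*V² + 5 = 5 + 2*V²)
M(H) = 31*H
M(n(5) + 2*(-6))/(-3711) - 30684/(-49796) = (31*((5 + 2*5²) + 2*(-6)))/(-3711) - 30684/(-49796) = (31*((5 + 2*25) - 12))*(-1/3711) - 30684*(-1/49796) = (31*((5 + 50) - 12))*(-1/3711) + 7671/12449 = (31*(55 - 12))*(-1/3711) + 7671/12449 = (31*43)*(-1/3711) + 7671/12449 = 1333*(-1/3711) + 7671/12449 = -1333/3711 + 7671/12449 = 11872564/46198239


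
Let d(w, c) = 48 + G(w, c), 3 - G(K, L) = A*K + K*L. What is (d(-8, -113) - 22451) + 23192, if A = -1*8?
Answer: -176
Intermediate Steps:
A = -8
G(K, L) = 3 + 8*K - K*L (G(K, L) = 3 - (-8*K + K*L) = 3 + (8*K - K*L) = 3 + 8*K - K*L)
d(w, c) = 51 + 8*w - c*w (d(w, c) = 48 + (3 + 8*w - w*c) = 48 + (3 + 8*w - c*w) = 51 + 8*w - c*w)
(d(-8, -113) - 22451) + 23192 = ((51 + 8*(-8) - 1*(-113)*(-8)) - 22451) + 23192 = ((51 - 64 - 904) - 22451) + 23192 = (-917 - 22451) + 23192 = -23368 + 23192 = -176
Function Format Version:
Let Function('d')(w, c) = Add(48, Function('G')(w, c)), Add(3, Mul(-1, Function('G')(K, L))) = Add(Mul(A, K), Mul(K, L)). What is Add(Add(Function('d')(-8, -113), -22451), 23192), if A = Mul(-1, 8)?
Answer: -176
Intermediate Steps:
A = -8
Function('G')(K, L) = Add(3, Mul(8, K), Mul(-1, K, L)) (Function('G')(K, L) = Add(3, Mul(-1, Add(Mul(-8, K), Mul(K, L)))) = Add(3, Add(Mul(8, K), Mul(-1, K, L))) = Add(3, Mul(8, K), Mul(-1, K, L)))
Function('d')(w, c) = Add(51, Mul(8, w), Mul(-1, c, w)) (Function('d')(w, c) = Add(48, Add(3, Mul(8, w), Mul(-1, w, c))) = Add(48, Add(3, Mul(8, w), Mul(-1, c, w))) = Add(51, Mul(8, w), Mul(-1, c, w)))
Add(Add(Function('d')(-8, -113), -22451), 23192) = Add(Add(Add(51, Mul(8, -8), Mul(-1, -113, -8)), -22451), 23192) = Add(Add(Add(51, -64, -904), -22451), 23192) = Add(Add(-917, -22451), 23192) = Add(-23368, 23192) = -176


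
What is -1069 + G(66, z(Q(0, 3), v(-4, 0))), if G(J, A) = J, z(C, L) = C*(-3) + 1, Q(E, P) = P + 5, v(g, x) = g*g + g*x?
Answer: -1003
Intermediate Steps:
v(g, x) = g**2 + g*x
Q(E, P) = 5 + P
z(C, L) = 1 - 3*C (z(C, L) = -3*C + 1 = 1 - 3*C)
-1069 + G(66, z(Q(0, 3), v(-4, 0))) = -1069 + 66 = -1003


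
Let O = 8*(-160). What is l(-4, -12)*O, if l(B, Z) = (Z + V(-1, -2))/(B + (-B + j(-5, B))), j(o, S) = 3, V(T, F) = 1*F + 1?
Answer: 16640/3 ≈ 5546.7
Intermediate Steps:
V(T, F) = 1 + F (V(T, F) = F + 1 = 1 + F)
l(B, Z) = -1/3 + Z/3 (l(B, Z) = (Z + (1 - 2))/(B + (-B + 3)) = (Z - 1)/(B + (3 - B)) = (-1 + Z)/3 = (-1 + Z)*(1/3) = -1/3 + Z/3)
O = -1280
l(-4, -12)*O = (-1/3 + (1/3)*(-12))*(-1280) = (-1/3 - 4)*(-1280) = -13/3*(-1280) = 16640/3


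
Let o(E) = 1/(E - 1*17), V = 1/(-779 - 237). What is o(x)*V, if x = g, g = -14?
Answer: 1/31496 ≈ 3.1750e-5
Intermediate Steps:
V = -1/1016 (V = 1/(-1016) = -1/1016 ≈ -0.00098425)
x = -14
o(E) = 1/(-17 + E) (o(E) = 1/(E - 17) = 1/(-17 + E))
o(x)*V = -1/1016/(-17 - 14) = -1/1016/(-31) = -1/31*(-1/1016) = 1/31496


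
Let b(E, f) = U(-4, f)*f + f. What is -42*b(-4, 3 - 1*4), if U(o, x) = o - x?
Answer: -84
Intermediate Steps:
b(E, f) = f + f*(-4 - f) (b(E, f) = (-4 - f)*f + f = f*(-4 - f) + f = f + f*(-4 - f))
-42*b(-4, 3 - 1*4) = -(-42)*(3 - 1*4)*(3 + (3 - 1*4)) = -(-42)*(3 - 4)*(3 + (3 - 4)) = -(-42)*(-1)*(3 - 1) = -(-42)*(-1)*2 = -42*2 = -84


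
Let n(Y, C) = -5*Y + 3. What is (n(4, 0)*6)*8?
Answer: -816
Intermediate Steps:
n(Y, C) = 3 - 5*Y
(n(4, 0)*6)*8 = ((3 - 5*4)*6)*8 = ((3 - 20)*6)*8 = -17*6*8 = -102*8 = -816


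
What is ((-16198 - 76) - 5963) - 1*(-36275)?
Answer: 14038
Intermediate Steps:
((-16198 - 76) - 5963) - 1*(-36275) = (-16274 - 5963) + 36275 = -22237 + 36275 = 14038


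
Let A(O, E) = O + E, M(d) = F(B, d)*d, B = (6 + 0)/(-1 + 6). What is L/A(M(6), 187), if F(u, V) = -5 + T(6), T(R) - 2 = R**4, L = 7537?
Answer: 7537/7945 ≈ 0.94865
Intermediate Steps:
B = 6/5 ≈ 1.2000
T(R) = 2 + R**4
F(u, V) = 1293 (F(u, V) = -5 + (2 + 6**4) = -5 + (2 + 1296) = -5 + 1298 = 1293)
M(d) = 1293*d
A(O, E) = E + O
L/A(M(6), 187) = 7537/(187 + 1293*6) = 7537/(187 + 7758) = 7537/7945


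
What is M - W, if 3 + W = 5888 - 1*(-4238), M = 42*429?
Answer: 7895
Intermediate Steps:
M = 18018
W = 10123 (W = -3 + (5888 - 1*(-4238)) = -3 + (5888 + 4238) = -3 + 10126 = 10123)
M - W = 18018 - 1*10123 = 18018 - 10123 = 7895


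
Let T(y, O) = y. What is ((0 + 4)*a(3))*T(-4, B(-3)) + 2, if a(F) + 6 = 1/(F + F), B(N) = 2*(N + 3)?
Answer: 286/3 ≈ 95.333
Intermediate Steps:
B(N) = 6 + 2*N (B(N) = 2*(3 + N) = 6 + 2*N)
a(F) = -6 + 1/(2*F) (a(F) = -6 + 1/(F + F) = -6 + 1/(2*F))
((0 + 4)*a(3))*T(-4, B(-3)) + 2 = ((0 + 4)*(-6 + (1/2)/3))*(-4) + 2 = (4*(-6 + (1/2)*(1/3)))*(-4) + 2 = (4*(-6 + 1/6))*(-4) + 2 = (4*(-35/6))*(-4) + 2 = -70/3*(-4) + 2 = 280/3 + 2 = 286/3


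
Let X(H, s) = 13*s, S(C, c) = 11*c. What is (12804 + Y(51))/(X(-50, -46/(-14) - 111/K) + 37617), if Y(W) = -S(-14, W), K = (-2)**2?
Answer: 342804/1044371 ≈ 0.32824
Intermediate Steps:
K = 4
Y(W) = -11*W
(12804 + Y(51))/(X(-50, -46/(-14) - 111/K) + 37617) = (12804 - 11*51)/(13*(-46/(-14) - 111/4) + 37617) = (12804 - 561)/(13*(-46*(-1/14) - 111*1/4) + 37617) = 12243/(13*(23/7 - 111/4) + 37617) = 12243/(13*(-685/28) + 37617) = 12243/(-8905/28 + 37617) = 12243/(1044371/28) = 12243*(28/1044371) = 342804/1044371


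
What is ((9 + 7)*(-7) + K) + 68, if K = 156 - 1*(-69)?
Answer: 181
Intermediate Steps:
K = 225 (K = 156 + 69 = 225)
((9 + 7)*(-7) + K) + 68 = ((9 + 7)*(-7) + 225) + 68 = (16*(-7) + 225) + 68 = (-112 + 225) + 68 = 113 + 68 = 181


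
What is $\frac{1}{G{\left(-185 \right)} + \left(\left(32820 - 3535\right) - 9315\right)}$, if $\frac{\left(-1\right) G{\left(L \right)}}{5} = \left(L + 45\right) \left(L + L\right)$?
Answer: $- \frac{1}{239030} \approx -4.1836 \cdot 10^{-6}$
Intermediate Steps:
$G{\left(L \right)} = - 10 L \left(45 + L\right)$ ($G{\left(L \right)} = - 5 \left(L + 45\right) \left(L + L\right) = - 5 \left(45 + L\right) 2 L = - 5 \cdot 2 L \left(45 + L\right) = - 10 L \left(45 + L\right)$)
$\frac{1}{G{\left(-185 \right)} + \left(\left(32820 - 3535\right) - 9315\right)} = \frac{1}{\left(-10\right) \left(-185\right) \left(45 - 185\right) + \left(\left(32820 - 3535\right) - 9315\right)} = \frac{1}{\left(-10\right) \left(-185\right) \left(-140\right) + \left(29285 + \left(-12798 + 3483\right)\right)} = \frac{1}{-259000 + \left(29285 - 9315\right)} = \frac{1}{-259000 + 19970} = \frac{1}{-239030} = - \frac{1}{239030}$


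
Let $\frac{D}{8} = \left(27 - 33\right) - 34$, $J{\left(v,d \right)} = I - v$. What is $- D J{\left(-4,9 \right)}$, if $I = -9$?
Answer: $-1600$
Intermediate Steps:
$J{\left(v,d \right)} = -9 - v$
$D = -320$ ($D = 8 \left(\left(27 - 33\right) - 34\right) = 8 \left(-6 - 34\right) = 8 \left(-40\right) = -320$)
$- D J{\left(-4,9 \right)} = \left(-1\right) \left(-320\right) \left(-9 - -4\right) = 320 \left(-9 + 4\right) = 320 \left(-5\right) = -1600$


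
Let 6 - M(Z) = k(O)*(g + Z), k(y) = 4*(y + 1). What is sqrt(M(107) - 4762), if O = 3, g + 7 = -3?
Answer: 2*I*sqrt(1577) ≈ 79.423*I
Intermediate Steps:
g = -10 (g = -7 - 3 = -10)
k(y) = 4 + 4*y (k(y) = 4*(1 + y) = 4 + 4*y)
M(Z) = 166 - 16*Z (M(Z) = 6 - (4 + 4*3)*(-10 + Z) = 6 - (4 + 12)*(-10 + Z) = 6 - 16*(-10 + Z) = 6 - (-160 + 16*Z) = 6 + (160 - 16*Z) = 166 - 16*Z)
sqrt(M(107) - 4762) = sqrt((166 - 16*107) - 4762) = sqrt((166 - 1712) - 4762) = sqrt(-1546 - 4762) = sqrt(-6308) = 2*I*sqrt(1577)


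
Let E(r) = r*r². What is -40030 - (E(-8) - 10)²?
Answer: -312514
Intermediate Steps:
E(r) = r³
-40030 - (E(-8) - 10)² = -40030 - ((-8)³ - 10)² = -40030 - (-512 - 10)² = -40030 - 1*(-522)² = -40030 - 1*272484 = -40030 - 272484 = -312514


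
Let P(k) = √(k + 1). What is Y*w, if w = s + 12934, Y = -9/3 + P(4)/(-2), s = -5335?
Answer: -22797 - 7599*√5/2 ≈ -31293.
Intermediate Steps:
P(k) = √(1 + k)
Y = -3 - √5/2 (Y = -9/3 + √(1 + 4)/(-2) = -9*⅓ + √5*(-½) = -3 - √5/2 ≈ -4.1180)
w = 7599 (w = -5335 + 12934 = 7599)
Y*w = (-3 - √5/2)*7599 = -22797 - 7599*√5/2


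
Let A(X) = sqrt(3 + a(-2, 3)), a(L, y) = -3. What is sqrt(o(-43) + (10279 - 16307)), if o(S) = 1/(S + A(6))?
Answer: I*sqrt(11145815)/43 ≈ 77.64*I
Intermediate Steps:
A(X) = 0 (A(X) = sqrt(3 - 3) = sqrt(0) = 0)
o(S) = 1/S (o(S) = 1/(S + 0) = 1/S)
sqrt(o(-43) + (10279 - 16307)) = sqrt(1/(-43) + (10279 - 16307)) = sqrt(-1/43 - 6028) = sqrt(-259205/43) = I*sqrt(11145815)/43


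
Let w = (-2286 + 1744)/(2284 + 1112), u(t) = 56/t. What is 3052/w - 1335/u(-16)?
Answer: -35552502/1897 ≈ -18741.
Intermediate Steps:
w = -271/1698 (w = -542/3396 = -542*1/3396 = -271/1698 ≈ -0.15960)
3052/w - 1335/u(-16) = 3052/(-271/1698) - 1335/(56/(-16)) = 3052*(-1698/271) - 1335/(56*(-1/16)) = -5182296/271 - 1335/(-7/2) = -5182296/271 - 1335*(-2/7) = -5182296/271 + 2670/7 = -35552502/1897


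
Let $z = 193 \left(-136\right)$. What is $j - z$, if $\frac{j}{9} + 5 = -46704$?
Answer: $-394133$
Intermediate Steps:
$j = -420381$ ($j = -45 + 9 \left(-46704\right) = -45 - 420336 = -420381$)
$z = -26248$
$j - z = -420381 - -26248 = -420381 + 26248 = -394133$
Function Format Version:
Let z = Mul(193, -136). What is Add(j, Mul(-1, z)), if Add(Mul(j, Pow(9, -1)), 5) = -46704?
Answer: -394133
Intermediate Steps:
j = -420381 (j = Add(-45, Mul(9, -46704)) = Add(-45, -420336) = -420381)
z = -26248
Add(j, Mul(-1, z)) = Add(-420381, Mul(-1, -26248)) = Add(-420381, 26248) = -394133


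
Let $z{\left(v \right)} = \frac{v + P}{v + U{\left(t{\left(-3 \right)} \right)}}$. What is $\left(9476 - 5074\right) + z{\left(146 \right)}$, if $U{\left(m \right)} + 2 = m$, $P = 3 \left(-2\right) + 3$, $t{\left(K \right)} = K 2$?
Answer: $\frac{607619}{138} \approx 4403.0$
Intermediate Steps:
$t{\left(K \right)} = 2 K$
$P = -3$ ($P = -6 + 3 = -3$)
$U{\left(m \right)} = -2 + m$
$z{\left(v \right)} = \frac{-3 + v}{-8 + v}$ ($z{\left(v \right)} = \frac{v - 3}{v + \left(-2 + 2 \left(-3\right)\right)} = \frac{-3 + v}{v - 8} = \frac{-3 + v}{-8 + v}$)
$\left(9476 - 5074\right) + z{\left(146 \right)} = \left(9476 - 5074\right) + \frac{-3 + 146}{-8 + 146} = 4402 + \frac{1}{138} \cdot 143 = 4402 + \frac{143}{138} = \frac{607619}{138}$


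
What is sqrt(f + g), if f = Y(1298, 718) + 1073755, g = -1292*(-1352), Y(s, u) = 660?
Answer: sqrt(2821199) ≈ 1679.6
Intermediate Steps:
g = 1746784
f = 1074415 (f = 660 + 1073755 = 1074415)
sqrt(f + g) = sqrt(1074415 + 1746784) = sqrt(2821199)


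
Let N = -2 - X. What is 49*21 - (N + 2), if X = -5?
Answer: 1024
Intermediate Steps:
N = 3 (N = -2 - 1*(-5) = -2 + 5 = 3)
49*21 - (N + 2) = 49*21 - (3 + 2) = 1029 - 1*5 = 1029 - 5 = 1024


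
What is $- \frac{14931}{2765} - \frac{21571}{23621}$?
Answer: $- \frac{745622}{118105} \approx -6.3132$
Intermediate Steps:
$- \frac{14931}{2765} - \frac{21571}{23621} = \left(-14931\right) \frac{1}{2765} - \frac{21571}{23621} = - \frac{27}{5} - \frac{21571}{23621} = - \frac{745622}{118105}$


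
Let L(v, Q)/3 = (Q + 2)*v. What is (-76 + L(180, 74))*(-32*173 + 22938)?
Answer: 712855528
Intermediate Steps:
L(v, Q) = 3*v*(2 + Q) (L(v, Q) = 3*((Q + 2)*v) = 3*((2 + Q)*v) = 3*(v*(2 + Q)) = 3*v*(2 + Q))
(-76 + L(180, 74))*(-32*173 + 22938) = (-76 + 3*180*(2 + 74))*(-32*173 + 22938) = (-76 + 3*180*76)*(-5536 + 22938) = (-76 + 41040)*17402 = 40964*17402 = 712855528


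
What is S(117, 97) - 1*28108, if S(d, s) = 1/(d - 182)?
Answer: -1827021/65 ≈ -28108.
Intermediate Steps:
S(d, s) = 1/(-182 + d)
S(117, 97) - 1*28108 = 1/(-182 + 117) - 1*28108 = 1/(-65) - 28108 = -1/65 - 28108 = -1827021/65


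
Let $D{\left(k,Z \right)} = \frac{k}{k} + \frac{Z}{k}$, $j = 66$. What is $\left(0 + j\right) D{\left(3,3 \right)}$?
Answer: $132$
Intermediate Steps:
$D{\left(k,Z \right)} = 1 + \frac{Z}{k}$
$\left(0 + j\right) D{\left(3,3 \right)} = \left(0 + 66\right) \frac{3 + 3}{3} = 66 \cdot \frac{1}{3} \cdot 6 = 66 \cdot 2 = 132$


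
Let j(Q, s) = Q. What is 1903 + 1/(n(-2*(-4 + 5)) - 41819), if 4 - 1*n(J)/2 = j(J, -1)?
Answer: 79558720/41807 ≈ 1903.0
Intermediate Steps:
n(J) = 8 - 2*J
1903 + 1/(n(-2*(-4 + 5)) - 41819) = 1903 + 1/((8 - (-4)*(-4 + 5)) - 41819) = 1903 + 1/((8 - (-4)) - 41819) = 1903 + 1/((8 - 2*(-2)) - 41819) = 1903 + 1/((8 + 4) - 41819) = 1903 + 1/(12 - 41819) = 1903 + 1/(-41807) = 1903 - 1/41807 = 79558720/41807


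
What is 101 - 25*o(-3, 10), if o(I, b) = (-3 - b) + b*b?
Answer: -2074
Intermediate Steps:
o(I, b) = -3 + b² - b (o(I, b) = (-3 - b) + b² = -3 + b² - b)
101 - 25*o(-3, 10) = 101 - 25*(-3 + 10² - 1*10) = 101 - 25*(-3 + 100 - 10) = 101 - 25*87 = 101 - 2175 = -2074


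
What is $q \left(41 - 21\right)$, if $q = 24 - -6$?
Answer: $600$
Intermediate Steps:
$q = 30$ ($q = 24 + 6 = 30$)
$q \left(41 - 21\right) = 30 \left(41 - 21\right) = 30 \cdot 20 = 600$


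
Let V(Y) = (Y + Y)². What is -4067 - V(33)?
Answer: -8423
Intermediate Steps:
V(Y) = 4*Y² (V(Y) = (2*Y)² = 4*Y²)
-4067 - V(33) = -4067 - 4*33² = -4067 - 4*1089 = -4067 - 1*4356 = -4067 - 4356 = -8423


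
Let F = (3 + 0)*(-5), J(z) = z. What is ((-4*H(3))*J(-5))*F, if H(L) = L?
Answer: -900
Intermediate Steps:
F = -15 (F = 3*(-5) = -15)
((-4*H(3))*J(-5))*F = (-4*3*(-5))*(-15) = -12*(-5)*(-15) = 60*(-15) = -900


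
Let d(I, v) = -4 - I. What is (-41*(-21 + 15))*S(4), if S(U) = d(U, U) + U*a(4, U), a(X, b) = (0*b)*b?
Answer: -1968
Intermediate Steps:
a(X, b) = 0 (a(X, b) = 0*b = 0)
S(U) = -4 - U (S(U) = (-4 - U) + U*0 = (-4 - U) + 0 = -4 - U)
(-41*(-21 + 15))*S(4) = (-41*(-21 + 15))*(-4 - 1*4) = (-41*(-6))*(-4 - 4) = 246*(-8) = -1968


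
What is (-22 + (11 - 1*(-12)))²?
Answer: 1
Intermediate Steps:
(-22 + (11 - 1*(-12)))² = (-22 + (11 + 12))² = (-22 + 23)² = 1² = 1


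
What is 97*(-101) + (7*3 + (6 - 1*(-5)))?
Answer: -9765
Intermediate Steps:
97*(-101) + (7*3 + (6 - 1*(-5))) = -9797 + (21 + (6 + 5)) = -9797 + (21 + 11) = -9797 + 32 = -9765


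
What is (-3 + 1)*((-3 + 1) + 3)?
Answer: -2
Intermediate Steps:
(-3 + 1)*((-3 + 1) + 3) = -2*(-2 + 3) = -2*1 = -2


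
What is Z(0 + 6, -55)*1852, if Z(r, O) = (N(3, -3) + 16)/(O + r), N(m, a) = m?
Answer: -35188/49 ≈ -718.12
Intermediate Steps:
Z(r, O) = 19/(O + r) (Z(r, O) = (3 + 16)/(O + r) = 19/(O + r))
Z(0 + 6, -55)*1852 = (19/(-55 + (0 + 6)))*1852 = (19/(-55 + 6))*1852 = (19/(-49))*1852 = (19*(-1/49))*1852 = -19/49*1852 = -35188/49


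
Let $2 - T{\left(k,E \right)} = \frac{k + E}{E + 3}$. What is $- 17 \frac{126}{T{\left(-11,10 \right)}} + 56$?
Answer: $- \frac{2926}{3} \approx -975.33$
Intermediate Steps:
$T{\left(k,E \right)} = 2 - \frac{E + k}{3 + E}$ ($T{\left(k,E \right)} = 2 - \frac{k + E}{E + 3} = 2 - \frac{E + k}{3 + E}$)
$- 17 \frac{126}{T{\left(-11,10 \right)}} + 56 = - 17 \frac{126}{\frac{1}{3 + 10} \left(6 + 10 - -11\right)} + 56 = - 17 \frac{126}{\frac{1}{13} \left(6 + 10 + 11\right)} + 56 = - 17 \frac{126}{\frac{1}{13} \cdot 27} + 56 = - 17 \frac{126}{\frac{27}{13}} + 56 = - 17 \cdot 126 \cdot \frac{13}{27} + 56 = \left(-17\right) \frac{182}{3} + 56 = - \frac{3094}{3} + 56 = - \frac{2926}{3}$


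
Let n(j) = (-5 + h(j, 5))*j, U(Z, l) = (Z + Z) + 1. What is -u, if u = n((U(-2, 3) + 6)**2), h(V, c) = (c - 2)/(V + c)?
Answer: 603/14 ≈ 43.071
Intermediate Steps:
U(Z, l) = 1 + 2*Z (U(Z, l) = 2*Z + 1 = 1 + 2*Z)
h(V, c) = (-2 + c)/(V + c)
n(j) = j*(-5 + 3/(5 + j)) (n(j) = (-5 + (-2 + 5)/(j + 5))*j = (-5 + 3/(5 + j))*j = j*(-5 + 3/(5 + j)))
u = -603/14 (u = -((1 + 2*(-2)) + 6)**2*(22 + 5*((1 + 2*(-2)) + 6)**2)/(5 + ((1 + 2*(-2)) + 6)**2) = -((1 - 4) + 6)**2*(22 + 5*((1 - 4) + 6)**2)/(5 + ((1 - 4) + 6)**2) = -(-3 + 6)**2*(22 + 5*(-3 + 6)**2)/(5 + (-3 + 6)**2) = -1*3**2*(22 + 5*3**2)/(5 + 3**2) = -1*9*(22 + 5*9)/(5 + 9) = -1*9*(22 + 45)/14 = -1*9*1/14*67 = -603/14 ≈ -43.071)
-u = -1*(-603/14) = 603/14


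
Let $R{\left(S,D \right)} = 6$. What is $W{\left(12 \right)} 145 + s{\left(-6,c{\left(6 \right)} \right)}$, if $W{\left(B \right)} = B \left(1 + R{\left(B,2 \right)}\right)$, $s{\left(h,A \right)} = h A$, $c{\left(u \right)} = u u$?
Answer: $11964$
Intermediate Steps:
$c{\left(u \right)} = u^{2}$
$s{\left(h,A \right)} = A h$
$W{\left(B \right)} = 7 B$ ($W{\left(B \right)} = B \left(1 + 6\right) = B 7 = 7 B$)
$W{\left(12 \right)} 145 + s{\left(-6,c{\left(6 \right)} \right)} = 7 \cdot 12 \cdot 145 + 6^{2} \left(-6\right) = 84 \cdot 145 + 36 \left(-6\right) = 12180 - 216 = 11964$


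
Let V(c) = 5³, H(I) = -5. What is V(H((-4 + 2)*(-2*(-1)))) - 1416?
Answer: -1291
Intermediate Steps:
V(c) = 125
V(H((-4 + 2)*(-2*(-1)))) - 1416 = 125 - 1416 = -1291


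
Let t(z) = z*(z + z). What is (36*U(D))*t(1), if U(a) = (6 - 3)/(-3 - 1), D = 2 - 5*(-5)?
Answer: -54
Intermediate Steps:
D = 27 (D = 2 + 25 = 27)
t(z) = 2*z**2 (t(z) = z*(2*z) = 2*z**2)
U(a) = -3/4 (U(a) = 3/(-4) = 3*(-1/4) = -3/4)
(36*U(D))*t(1) = (36*(-3/4))*(2*1**2) = -54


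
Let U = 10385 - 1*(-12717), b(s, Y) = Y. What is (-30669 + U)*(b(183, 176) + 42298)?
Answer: -321400758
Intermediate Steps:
U = 23102 (U = 10385 + 12717 = 23102)
(-30669 + U)*(b(183, 176) + 42298) = (-30669 + 23102)*(176 + 42298) = -7567*42474 = -321400758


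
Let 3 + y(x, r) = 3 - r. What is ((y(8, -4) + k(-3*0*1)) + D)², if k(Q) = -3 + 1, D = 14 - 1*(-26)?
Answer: 1764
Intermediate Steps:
y(x, r) = -r (y(x, r) = -3 + (3 - r) = -r)
D = 40 (D = 14 + 26 = 40)
k(Q) = -2
((y(8, -4) + k(-3*0*1)) + D)² = ((-1*(-4) - 2) + 40)² = ((4 - 2) + 40)² = (2 + 40)² = 42² = 1764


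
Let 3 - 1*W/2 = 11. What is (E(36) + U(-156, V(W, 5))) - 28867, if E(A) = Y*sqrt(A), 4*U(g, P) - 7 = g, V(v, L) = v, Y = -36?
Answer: -116481/4 ≈ -29120.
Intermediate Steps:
W = -16 (W = 6 - 2*11 = 6 - 22 = -16)
U(g, P) = 7/4 + g/4
E(A) = -36*sqrt(A)
(E(36) + U(-156, V(W, 5))) - 28867 = (-36*sqrt(36) + (7/4 + (1/4)*(-156))) - 28867 = (-36*6 + (7/4 - 39)) - 28867 = (-216 - 149/4) - 28867 = -1013/4 - 28867 = -116481/4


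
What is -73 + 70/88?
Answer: -3177/44 ≈ -72.205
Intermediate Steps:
-73 + 70/88 = -73 + (1/88)*70 = -73 + 35/44 = -3177/44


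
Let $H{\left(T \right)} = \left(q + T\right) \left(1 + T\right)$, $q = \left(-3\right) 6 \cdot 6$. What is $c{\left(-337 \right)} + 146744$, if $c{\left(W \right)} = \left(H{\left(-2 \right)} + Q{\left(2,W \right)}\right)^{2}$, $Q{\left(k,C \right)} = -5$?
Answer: $157769$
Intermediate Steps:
$q = -108$ ($q = \left(-18\right) 6 = -108$)
$H{\left(T \right)} = \left(1 + T\right) \left(-108 + T\right)$ ($H{\left(T \right)} = \left(-108 + T\right) \left(1 + T\right) = \left(1 + T\right) \left(-108 + T\right)$)
$c{\left(W \right)} = 11025$ ($c{\left(W \right)} = \left(\left(-108 + \left(-2\right)^{2} - -214\right) - 5\right)^{2} = \left(\left(-108 + 4 + 214\right) - 5\right)^{2} = \left(110 - 5\right)^{2} = 105^{2} = 11025$)
$c{\left(-337 \right)} + 146744 = 11025 + 146744 = 157769$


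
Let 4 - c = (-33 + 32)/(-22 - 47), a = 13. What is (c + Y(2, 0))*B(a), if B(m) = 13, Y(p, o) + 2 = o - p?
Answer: -13/69 ≈ -0.18841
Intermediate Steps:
Y(p, o) = -2 + o - p (Y(p, o) = -2 + (o - p) = -2 + o - p)
c = 275/69 (c = 4 - (-33 + 32)/(-22 - 47) = 4 - (-1)/(-69) = 4 - (-1)*(-1)/69 = 4 - 1*1/69 = 4 - 1/69 = 275/69 ≈ 3.9855)
(c + Y(2, 0))*B(a) = (275/69 + (-2 + 0 - 1*2))*13 = (275/69 + (-2 + 0 - 2))*13 = (275/69 - 4)*13 = -1/69*13 = -13/69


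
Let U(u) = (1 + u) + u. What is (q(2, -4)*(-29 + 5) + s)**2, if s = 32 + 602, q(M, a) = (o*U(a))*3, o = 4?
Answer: 7022500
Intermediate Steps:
U(u) = 1 + 2*u
q(M, a) = 12 + 24*a (q(M, a) = (4*(1 + 2*a))*3 = (4 + 8*a)*3 = 12 + 24*a)
s = 634
(q(2, -4)*(-29 + 5) + s)**2 = ((12 + 24*(-4))*(-29 + 5) + 634)**2 = ((12 - 96)*(-24) + 634)**2 = (-84*(-24) + 634)**2 = (2016 + 634)**2 = 2650**2 = 7022500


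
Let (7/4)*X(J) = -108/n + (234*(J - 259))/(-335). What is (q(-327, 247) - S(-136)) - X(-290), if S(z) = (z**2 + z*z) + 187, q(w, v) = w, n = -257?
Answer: -3247965894/86095 ≈ -37725.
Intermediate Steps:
S(z) = 187 + 2*z**2 (S(z) = (z**2 + z**2) + 187 = 2*z**2 + 187 = 187 + 2*z**2)
X(J) = 62447688/602665 - 936*J/2345 (X(J) = 4*(-108/(-257) + (234*(J - 259))/(-335))/7 = 4*(-108*(-1/257) + (234*(-259 + J))*(-1/335))/7 = 4*(108/257 + (-60606 + 234*J)*(-1/335))/7 = 4*(108/257 + (60606/335 - 234*J/335))/7 = 4*(15611922/86095 - 234*J/335)/7 = 62447688/602665 - 936*J/2345)
(q(-327, 247) - S(-136)) - X(-290) = (-327 - (187 + 2*(-136)**2)) - (62447688/602665 - 936/2345*(-290)) = (-327 - (187 + 2*18496)) - (62447688/602665 + 54288/469) = (-327 - (187 + 36992)) - 1*18886824/86095 = (-327 - 1*37179) - 18886824/86095 = (-327 - 37179) - 18886824/86095 = -37506 - 18886824/86095 = -3247965894/86095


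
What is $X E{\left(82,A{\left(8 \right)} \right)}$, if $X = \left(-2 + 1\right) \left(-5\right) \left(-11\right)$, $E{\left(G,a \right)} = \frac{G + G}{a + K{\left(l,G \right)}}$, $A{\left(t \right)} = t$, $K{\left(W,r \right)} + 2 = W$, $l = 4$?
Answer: $-902$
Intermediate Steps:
$K{\left(W,r \right)} = -2 + W$
$E{\left(G,a \right)} = \frac{2 G}{2 + a}$ ($E{\left(G,a \right)} = \frac{G + G}{a + \left(-2 + 4\right)} = \frac{2 G}{a + 2} = \frac{2 G}{2 + a}$)
$X = -55$ ($X = \left(-1\right) \left(-5\right) \left(-11\right) = 5 \left(-11\right) = -55$)
$X E{\left(82,A{\left(8 \right)} \right)} = - 55 \cdot 2 \cdot 82 \frac{1}{2 + 8} = - 55 \cdot 2 \cdot 82 \cdot \frac{1}{10} = \left(-55\right) \frac{82}{5} = -902$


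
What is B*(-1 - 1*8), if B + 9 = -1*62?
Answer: 639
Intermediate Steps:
B = -71 (B = -9 - 1*62 = -9 - 62 = -71)
B*(-1 - 1*8) = -71*(-1 - 1*8) = -71*(-1 - 8) = -71*(-9) = 639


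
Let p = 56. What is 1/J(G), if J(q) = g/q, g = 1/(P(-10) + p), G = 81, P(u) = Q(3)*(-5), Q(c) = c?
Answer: 3321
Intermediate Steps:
P(u) = -15 (P(u) = 3*(-5) = -15)
g = 1/41 (g = 1/(-15 + 56) = 1/41 ≈ 0.024390)
J(q) = 1/(41*q)
1/J(G) = 1/((1/41)/81) = 1/((1/41)*(1/81)) = 1/(1/3321) = 3321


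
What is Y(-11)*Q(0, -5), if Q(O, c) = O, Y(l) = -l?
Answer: 0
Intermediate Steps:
Y(-11)*Q(0, -5) = -1*(-11)*0 = 11*0 = 0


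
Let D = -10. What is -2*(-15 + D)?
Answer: 50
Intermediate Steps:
-2*(-15 + D) = -2*(-15 - 10) = -2*(-25) = 50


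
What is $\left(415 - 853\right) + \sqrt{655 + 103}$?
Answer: $-438 + \sqrt{758} \approx -410.47$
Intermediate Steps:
$\left(415 - 853\right) + \sqrt{655 + 103} = -438 + \sqrt{758}$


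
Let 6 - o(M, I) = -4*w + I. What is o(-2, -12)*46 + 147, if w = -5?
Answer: 55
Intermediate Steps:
o(M, I) = -14 - I (o(M, I) = 6 - (-4*(-5) + I) = 6 - (20 + I) = 6 + (-20 - I) = -14 - I)
o(-2, -12)*46 + 147 = (-14 - 1*(-12))*46 + 147 = (-14 + 12)*46 + 147 = -2*46 + 147 = -92 + 147 = 55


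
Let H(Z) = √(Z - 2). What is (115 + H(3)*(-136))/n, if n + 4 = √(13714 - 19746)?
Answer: 1/72 + I*√377/72 ≈ 0.013889 + 0.26967*I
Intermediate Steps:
H(Z) = √(-2 + Z)
n = -4 + 4*I*√377 (n = -4 + √(13714 - 19746) = -4 + √(-6032) = -4 + 4*I*√377 ≈ -4.0 + 77.666*I)
(115 + H(3)*(-136))/n = (115 + √(-2 + 3)*(-136))/(-4 + 4*I*√377) = (115 + √1*(-136))/(-4 + 4*I*√377) = (115 + 1*(-136))/(-4 + 4*I*√377) = (115 - 136)/(-4 + 4*I*√377) = -21/(-4 + 4*I*√377)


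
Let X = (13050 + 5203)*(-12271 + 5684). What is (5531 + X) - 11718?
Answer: -120238698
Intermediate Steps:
X = -120232511 (X = 18253*(-6587) = -120232511)
(5531 + X) - 11718 = (5531 - 120232511) - 11718 = -120226980 - 11718 = -120238698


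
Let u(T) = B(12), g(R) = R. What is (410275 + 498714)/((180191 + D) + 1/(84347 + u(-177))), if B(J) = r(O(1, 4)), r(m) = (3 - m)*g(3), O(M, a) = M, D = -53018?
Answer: 76675949117/10727424070 ≈ 7.1477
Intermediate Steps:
r(m) = 9 - 3*m (r(m) = (3 - m)*3 = 9 - 3*m)
B(J) = 6 (B(J) = 9 - 3*1 = 9 - 3 = 6)
u(T) = 6
(410275 + 498714)/((180191 + D) + 1/(84347 + u(-177))) = (410275 + 498714)/((180191 - 53018) + 1/(84347 + 6)) = 908989/(127173 + 1/84353) = 908989/(10727424070/84353) = 908989*(84353/10727424070) = 76675949117/10727424070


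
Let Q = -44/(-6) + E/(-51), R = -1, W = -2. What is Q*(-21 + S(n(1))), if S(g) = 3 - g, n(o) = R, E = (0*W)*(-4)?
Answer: -374/3 ≈ -124.67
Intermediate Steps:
E = 0 (E = (0*(-2))*(-4) = 0*(-4) = 0)
n(o) = -1
Q = 22/3 (Q = -44/(-6) + 0/(-51) = -44*(-⅙) + 0*(-1/51) = 22/3 + 0 = 22/3 ≈ 7.3333)
Q*(-21 + S(n(1))) = 22*(-21 + (3 - 1*(-1)))/3 = 22*(-21 + (3 + 1))/3 = 22*(-21 + 4)/3 = (22/3)*(-17) = -374/3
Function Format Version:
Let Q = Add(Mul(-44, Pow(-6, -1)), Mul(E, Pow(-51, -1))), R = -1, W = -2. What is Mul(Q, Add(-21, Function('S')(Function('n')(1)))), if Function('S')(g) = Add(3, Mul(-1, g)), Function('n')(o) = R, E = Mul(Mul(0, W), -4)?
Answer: Rational(-374, 3) ≈ -124.67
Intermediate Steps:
E = 0 (E = Mul(Mul(0, -2), -4) = Mul(0, -4) = 0)
Function('n')(o) = -1
Q = Rational(22, 3) (Q = Add(Mul(-44, Pow(-6, -1)), Mul(0, Pow(-51, -1))) = Add(Mul(-44, Rational(-1, 6)), Mul(0, Rational(-1, 51))) = Add(Rational(22, 3), 0) = Rational(22, 3) ≈ 7.3333)
Mul(Q, Add(-21, Function('S')(Function('n')(1)))) = Mul(Rational(22, 3), Add(-21, Add(3, Mul(-1, -1)))) = Mul(Rational(22, 3), Add(-21, Add(3, 1))) = Mul(Rational(22, 3), Add(-21, 4)) = Mul(Rational(22, 3), -17) = Rational(-374, 3)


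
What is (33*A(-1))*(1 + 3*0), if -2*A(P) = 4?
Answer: -66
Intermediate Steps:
A(P) = -2 (A(P) = -½*4 = -2)
(33*A(-1))*(1 + 3*0) = (33*(-2))*(1 + 3*0) = -66*(1 + 0) = -66*1 = -66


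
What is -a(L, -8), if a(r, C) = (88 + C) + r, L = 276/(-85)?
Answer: -6524/85 ≈ -76.753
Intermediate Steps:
L = -276/85 (L = 276*(-1/85) = -276/85 ≈ -3.2471)
a(r, C) = 88 + C + r
-a(L, -8) = -(88 - 8 - 276/85) = -1*6524/85 = -6524/85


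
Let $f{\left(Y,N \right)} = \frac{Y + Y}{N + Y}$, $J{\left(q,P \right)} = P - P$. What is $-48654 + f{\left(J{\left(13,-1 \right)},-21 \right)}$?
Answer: $-48654$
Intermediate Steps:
$J{\left(q,P \right)} = 0$
$f{\left(Y,N \right)} = \frac{2 Y}{N + Y}$
$-48654 + f{\left(J{\left(13,-1 \right)},-21 \right)} = -48654 + 2 \cdot 0 \frac{1}{-21 + 0} = -48654 + 2 \cdot 0 \frac{1}{-21} = -48654 + 2 \cdot 0 \left(- \frac{1}{21}\right) = -48654 + 0 = -48654$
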